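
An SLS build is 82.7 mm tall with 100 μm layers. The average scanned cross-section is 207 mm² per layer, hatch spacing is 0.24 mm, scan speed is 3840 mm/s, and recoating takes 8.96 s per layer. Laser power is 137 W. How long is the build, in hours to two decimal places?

2.11 hours

Layers = ⌈82.7/0.1⌉ = 827.
Hatch length per layer = 207 / 0.24, so 862.5 mm.
Laser time per layer = 862.5 / 3840 = 0.2246 s.
Per-layer time = 0.2246 + 8.96, so 9.1846 s.
827 layers × 9.1846 s/layer = 7595.6642 s, i.e. 2.11 hours.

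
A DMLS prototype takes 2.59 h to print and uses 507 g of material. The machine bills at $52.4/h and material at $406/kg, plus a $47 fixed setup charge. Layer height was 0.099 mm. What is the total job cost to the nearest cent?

Time charge = 52.4 × 2.59 = $135.716.
Feedstock cost = 406 × 507/1000 = $205.842.
Total = 135.716 + 205.842 + 47 = 388.558 ≈ $388.56.

$388.56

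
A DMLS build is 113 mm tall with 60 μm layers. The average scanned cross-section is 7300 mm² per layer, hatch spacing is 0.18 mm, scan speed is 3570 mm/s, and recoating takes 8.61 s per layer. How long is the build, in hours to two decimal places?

10.45 hours

Layers = ⌈113/0.06⌉ = 1884.
Per-layer scan distance = 7300 / 0.18, so 40555.6 mm.
Laser time per layer: 40555.6 / 3570 → 11.3601 s.
Layer cycle: 11.3601 + 8.61 → 19.9701 s.
1884 layers × 19.9701 s/layer = 37623.6684 s, i.e. 10.45 hours.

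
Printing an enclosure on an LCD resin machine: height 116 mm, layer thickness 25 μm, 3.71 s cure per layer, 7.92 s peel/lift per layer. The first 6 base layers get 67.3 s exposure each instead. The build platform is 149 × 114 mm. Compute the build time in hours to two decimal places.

Layers = ⌈116/0.025⌉ = 4640.
Bottom layers = 6 × (67.3 + 7.92), so 451.32 s.
Remaining layers: 4634 × (3.71 + 7.92) → 53893.42 s.
Sum: 451.32 + 53893.42 = 54344.74 s → 15.10 hours.

15.10 hours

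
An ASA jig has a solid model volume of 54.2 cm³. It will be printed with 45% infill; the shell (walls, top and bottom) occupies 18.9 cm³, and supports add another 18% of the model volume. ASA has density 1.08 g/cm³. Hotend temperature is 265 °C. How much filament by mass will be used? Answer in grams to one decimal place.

Volume inside the shell = 54.2 − 18.9 = 35.3 cm³.
Infill deposited = 0.45 × 35.3, so 15.885 cm³.
Support = 0.18 × 54.2, so 9.756 cm³.
Total extruded = 18.9 + 15.885 + 9.756, so 44.541 cm³.
Mass = 44.541 × 1.08 = 48.10428 g.

48.1 g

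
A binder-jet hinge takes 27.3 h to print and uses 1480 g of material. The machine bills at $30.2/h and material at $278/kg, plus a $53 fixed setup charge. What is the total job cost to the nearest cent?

$1288.90

Machine cost = 30.2 × 27.3 = $824.46.
Material charge = 278 × 1480/1000, so $411.44.
Adding setup: 824.46 + 411.44 + 53 → $1288.90.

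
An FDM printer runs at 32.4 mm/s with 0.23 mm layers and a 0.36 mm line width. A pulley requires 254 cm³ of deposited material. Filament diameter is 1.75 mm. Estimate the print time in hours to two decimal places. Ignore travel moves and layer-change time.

26.30 hours

Line area = 0.23 × 0.36, so 0.0828 mm².
Total extruded path = 254000/0.0828 = 3067632.9 mm.
Time extruding = 3067632.9 / 32.4, so 94680 s.
Converting: 94680 s = 26.30 hours.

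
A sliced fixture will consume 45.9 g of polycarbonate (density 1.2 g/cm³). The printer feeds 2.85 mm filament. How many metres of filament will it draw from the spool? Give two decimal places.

6.00 m

Extruded volume: 45.9/1.2 = 38.25 cm³ (38250 mm³).
Cross-section of 2.85 mm filament: π·(2.85/2)² = 6.3794 mm².
Length = 38250 / 6.3794 = 5995.86 mm = 6.00 m.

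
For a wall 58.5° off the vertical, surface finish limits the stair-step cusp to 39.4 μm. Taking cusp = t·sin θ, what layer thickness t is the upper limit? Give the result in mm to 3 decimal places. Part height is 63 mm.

0.046 mm

sin(58.5°) = 0.8526; t_max = 0.0394/0.8526 = 0.046 mm.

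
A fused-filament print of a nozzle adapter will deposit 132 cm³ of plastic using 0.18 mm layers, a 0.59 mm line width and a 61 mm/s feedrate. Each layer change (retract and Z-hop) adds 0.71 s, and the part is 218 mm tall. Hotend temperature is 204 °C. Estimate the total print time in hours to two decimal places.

5.90 hours

Bead cross-section = 0.18 × 0.59, so 0.1062 mm².
Total extruded path = 132000/0.1062 = 1242937.9 mm.
Time extruding = 1242937.9 / 61 = 20376 s.
Number of layers: 218 / 0.18 → 1212 (rounded up).
Non-print overhead = 1212 × 0.71 = 860.52 s.
Total = 20376 + 860.52 = 21236.52 s = 5.90 hours.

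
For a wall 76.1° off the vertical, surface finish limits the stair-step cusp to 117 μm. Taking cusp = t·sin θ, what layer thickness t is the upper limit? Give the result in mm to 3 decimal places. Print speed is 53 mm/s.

0.121 mm

Layer height = cusp / sin(76.1°) = 0.117 / 0.9707 = 0.121 mm.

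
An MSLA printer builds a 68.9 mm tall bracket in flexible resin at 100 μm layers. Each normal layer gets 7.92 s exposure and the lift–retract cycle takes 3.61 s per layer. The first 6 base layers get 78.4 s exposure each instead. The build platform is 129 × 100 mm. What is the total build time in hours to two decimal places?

2.32 hours

Layers = ⌈68.9/0.1⌉ = 689.
Bottom layers = 6 × (78.4 + 3.61) = 492.06 s.
Normal layers = 683 × (7.92 + 3.61) = 7874.99 s.
Sum: 492.06 + 7874.99 = 8367.05 s → 2.32 hours.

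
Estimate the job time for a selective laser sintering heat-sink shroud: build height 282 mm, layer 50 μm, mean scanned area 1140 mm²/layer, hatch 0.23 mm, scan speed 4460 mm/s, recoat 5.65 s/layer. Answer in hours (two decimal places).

10.59 hours

Layers = ⌈282/0.05⌉ = 5640.
Scan path per layer: 1140 / 0.23 → 4956.5 mm.
Scan time per layer = 4956.5 / 4460, so 1.1113 s.
Per-layer time = 1.1113 + 5.65, so 6.7613 s.
Build time = 5640 × 6.7613 = 38133.732 s = 10.59 hours.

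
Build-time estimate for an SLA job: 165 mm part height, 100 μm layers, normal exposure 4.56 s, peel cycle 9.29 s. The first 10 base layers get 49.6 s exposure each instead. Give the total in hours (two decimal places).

6.47 hours

Number of layers: 165 / 0.1 → 1650 (rounded up).
Burn-in layers = 10 × (49.6 + 9.29) = 588.9 s.
Normal layers: 1640 × (4.56 + 9.29) → 22714 s.
Sum: 588.9 + 22714 = 23302.9 s → 6.47 hours.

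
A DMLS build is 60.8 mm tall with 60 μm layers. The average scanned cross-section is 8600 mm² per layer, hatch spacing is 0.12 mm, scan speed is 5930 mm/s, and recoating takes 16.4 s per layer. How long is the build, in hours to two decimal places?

Layer count = ceil(60.8 / 0.06) = 1014.
Per-layer scan distance: 8600 / 0.12 → 71666.7 mm.
Laser time per layer = 71666.7 / 5930, so 12.0854 s.
Per-layer time = 12.0854 + 16.4, so 28.4854 s.
Total: 1014 × 28.4854 s = 28884.1956 s → 8.02 hours.

8.02 hours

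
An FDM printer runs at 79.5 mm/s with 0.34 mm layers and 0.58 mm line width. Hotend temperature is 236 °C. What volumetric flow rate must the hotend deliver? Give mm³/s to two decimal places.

A = 0.34 × 0.58, so 0.1972 mm².
Q = v·A = 79.5 × 0.1972 = 15.68 mm³/s.

15.68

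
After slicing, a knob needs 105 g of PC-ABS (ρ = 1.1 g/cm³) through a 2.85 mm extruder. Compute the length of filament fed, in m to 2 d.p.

14.96 m

Extruded volume: 105/1.1 = 95.4545 cm³ (95454.5 mm³).
Cross-section of 2.85 mm filament: π·(2.85/2)² = 6.3794 mm².
L = V/A = 95454.5/6.3794 = 14962.93 mm → 14.96 m.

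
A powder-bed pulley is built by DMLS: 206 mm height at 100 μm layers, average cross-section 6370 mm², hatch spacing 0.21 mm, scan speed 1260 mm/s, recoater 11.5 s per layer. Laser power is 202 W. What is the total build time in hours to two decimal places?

Layer count = ceil(206 / 0.1) = 2060.
Hatch length per layer = 6370 / 0.21, so 30333.3 mm.
Scan time per layer = 30333.3 / 1260, so 24.074 s.
Time per layer: 24.074 + 11.5 → 35.574 s.
2060 layers × 35.574 s/layer = 73282.44 s, i.e. 20.36 hours.

20.36 hours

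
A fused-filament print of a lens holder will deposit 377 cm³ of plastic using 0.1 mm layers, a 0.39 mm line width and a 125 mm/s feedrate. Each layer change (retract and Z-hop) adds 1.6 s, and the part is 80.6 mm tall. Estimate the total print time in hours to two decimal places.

Extrusion cross-section: 0.1 × 0.39 → 0.039 mm².
Total extruded path = 377000/0.039 = 9666666.7 mm.
Print-move time: 9666666.7 / 125 → 77333.3 s.
Layers = ⌈80.6/0.1⌉ = 806.
Non-print overhead: 806 × 1.6 → 1289.6 s.
Total = 77333.3 + 1289.6 = 78622.9 s = 21.84 hours.

21.84 hours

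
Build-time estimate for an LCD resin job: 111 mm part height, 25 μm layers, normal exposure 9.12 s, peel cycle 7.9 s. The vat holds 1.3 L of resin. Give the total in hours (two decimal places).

20.99 hours

Number of layers: 111 / 0.025 → 4440 (rounded up).
Per-layer time = 9.12 + 7.9 = 17.02 s.
Build time: 4440 × 17.02 s = 75568.8 s, i.e. 20.99 hours.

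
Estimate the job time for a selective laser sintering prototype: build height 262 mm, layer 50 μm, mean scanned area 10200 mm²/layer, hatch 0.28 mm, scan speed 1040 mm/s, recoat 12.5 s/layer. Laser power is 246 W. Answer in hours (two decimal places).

69.18 hours

Layer count = ceil(262 / 0.05) = 5240.
Scan path per layer = 10200 / 0.28, so 36428.6 mm.
Laser time per layer: 36428.6 / 1040 → 35.0275 s.
Per-layer time: 35.0275 + 12.5 → 47.5275 s.
Build time = 5240 × 47.5275 = 249044.1 s = 69.18 hours.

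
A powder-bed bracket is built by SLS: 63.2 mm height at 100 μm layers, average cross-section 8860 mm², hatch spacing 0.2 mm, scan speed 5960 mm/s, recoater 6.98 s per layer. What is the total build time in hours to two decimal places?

2.53 hours

Layers = ⌈63.2/0.1⌉ = 632.
Per-layer scan distance: 8860 / 0.2 → 44300 mm.
Scan time per layer = 44300 / 5960, so 7.4329 s.
Time per layer = 7.4329 + 6.98, so 14.4129 s.
632 layers × 14.4129 s/layer = 9108.9528 s, i.e. 2.53 hours.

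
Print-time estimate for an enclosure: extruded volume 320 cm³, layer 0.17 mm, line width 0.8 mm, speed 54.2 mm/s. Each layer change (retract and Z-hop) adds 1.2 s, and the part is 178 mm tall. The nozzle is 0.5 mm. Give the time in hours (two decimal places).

Line area = 0.17 × 0.8, so 0.136 mm².
Path length: 320000 mm³ / 0.136 mm² → 2352941.2 mm.
Print-move time = 2352941.2 / 54.2, so 43412.2 s.
Layers = ⌈178/0.17⌉ = 1048.
Layer-change overhead = 1048 × 1.2 = 1257.6 s.
Total = 43412.2 + 1257.6 = 44669.8 s = 12.41 hours.

12.41 hours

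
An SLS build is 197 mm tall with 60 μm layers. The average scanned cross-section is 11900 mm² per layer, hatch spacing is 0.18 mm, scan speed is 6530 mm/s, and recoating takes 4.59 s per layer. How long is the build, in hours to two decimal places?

Layer count = ceil(197 / 0.06) = 3284.
Per-layer scan distance = 11900 / 0.18 = 66111.1 mm.
Scan time per layer = 66111.1 / 6530 = 10.1242 s.
Time per layer: 10.1242 + 4.59 → 14.7142 s.
3284 layers × 14.7142 s/layer = 48321.4328 s, i.e. 13.42 hours.

13.42 hours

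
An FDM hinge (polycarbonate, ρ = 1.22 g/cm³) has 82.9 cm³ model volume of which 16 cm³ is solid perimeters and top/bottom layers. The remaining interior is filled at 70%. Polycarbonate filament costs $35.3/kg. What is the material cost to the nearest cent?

$2.71

Interior volume: 82.9 − 16 → 66.9 cm³.
Deposited infill = 0.70 × 66.9 = 46.83 cm³.
Total printed volume = 16 + 46.83 = 62.83 cm³.
Mass = 62.83 × 1.22 = 76.6526 g.
Cost = 76.6526 g / 1000 × $35.3/kg = $2.71.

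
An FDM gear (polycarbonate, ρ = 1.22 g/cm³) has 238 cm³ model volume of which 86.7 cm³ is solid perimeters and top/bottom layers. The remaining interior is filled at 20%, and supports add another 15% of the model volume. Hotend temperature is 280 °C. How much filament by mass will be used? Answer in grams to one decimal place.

Volume inside the shell = 238 − 86.7 = 151.3 cm³.
Infill volume = 0.20 × 151.3 = 30.26 cm³.
Support: 0.15 × 238 → 35.7 cm³.
Total extruded = 86.7 + 30.26 + 35.7 = 152.66 cm³.
Mass: 152.66 × 1.22 → 186.2452 g.

186.2 g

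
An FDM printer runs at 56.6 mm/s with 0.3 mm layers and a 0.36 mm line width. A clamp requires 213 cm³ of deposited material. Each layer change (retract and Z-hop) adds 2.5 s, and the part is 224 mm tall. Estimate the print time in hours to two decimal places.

Line area = 0.3 × 0.36, so 0.108 mm².
Toolpath length = 213 cm³ / 0.108 mm² = 213000 / 0.108 = 1972222.2 mm.
Extrusion time: 1972222.2 / 56.6 → 34844.9 s.
Layer count = ceil(224 / 0.3) = 747.
Layer-change overhead = 747 × 2.5 = 1867.5 s.
Total = 34844.9 + 1867.5 = 36712.4 s = 10.20 hours.

10.20 hours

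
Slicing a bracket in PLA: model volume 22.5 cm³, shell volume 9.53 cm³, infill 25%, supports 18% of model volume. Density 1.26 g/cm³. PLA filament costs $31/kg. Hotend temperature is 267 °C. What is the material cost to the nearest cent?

$0.66

Infill region = 22.5 − 9.53 = 12.97 cm³.
Infill volume: 0.25 × 12.97 → 3.2425 cm³.
Support: 0.18 × 22.5 → 4.05 cm³.
Total extruded = 9.53 + 3.2425 + 4.05 = 16.8225 cm³.
Mass = 16.8225 × 1.26 = 21.19635 g.
Cost = 21.19635 g / 1000 × $31/kg = $0.66.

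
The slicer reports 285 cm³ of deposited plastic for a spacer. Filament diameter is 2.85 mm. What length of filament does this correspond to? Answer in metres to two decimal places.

A = π r² = π × 1.425² = 6.3794 mm².
L = 285000 mm³ / 6.3794 mm² = 44675.05 mm, i.e. 44.68 m.

44.68 m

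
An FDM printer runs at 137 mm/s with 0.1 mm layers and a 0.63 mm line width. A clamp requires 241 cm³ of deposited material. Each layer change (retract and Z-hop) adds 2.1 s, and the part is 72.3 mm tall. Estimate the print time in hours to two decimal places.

8.18 hours

Line area = 0.1 × 0.63 = 0.063 mm².
Path length: 241000 mm³ / 0.063 mm² → 3825396.8 mm.
Print-move time: 3825396.8 / 137 → 27922.6 s.
Layer count = ceil(72.3 / 0.1) = 723.
Layer-change overhead = 723 × 2.1, so 1518.3 s.
Total = 27922.6 + 1518.3 = 29440.9 s = 8.18 hours.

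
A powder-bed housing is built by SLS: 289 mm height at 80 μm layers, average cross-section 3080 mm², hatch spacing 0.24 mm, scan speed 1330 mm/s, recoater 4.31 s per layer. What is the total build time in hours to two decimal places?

14.01 hours

Layers = ⌈289/0.08⌉ = 3613.
Scan path per layer = 3080 / 0.24 = 12833.3 mm.
Laser time per layer = 12833.3 / 1330 = 9.6491 s.
Per-layer time = 9.6491 + 4.31, so 13.9591 s.
Build time = 3613 × 13.9591 = 50434.2283 s = 14.01 hours.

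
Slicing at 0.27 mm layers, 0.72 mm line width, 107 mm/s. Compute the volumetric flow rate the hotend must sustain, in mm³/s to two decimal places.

20.80

Bead cross-section: 0.27 × 0.72 → 0.1944 mm².
Volumetric flow = 107 × 0.1944 = 20.80 mm³/s.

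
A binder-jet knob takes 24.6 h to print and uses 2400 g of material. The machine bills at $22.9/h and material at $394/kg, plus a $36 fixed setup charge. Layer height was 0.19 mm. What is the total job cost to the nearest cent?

$1544.94

Machine cost = 22.9 × 24.6 = $563.34.
Material charge = 394 × 2400/1000 = $945.60.
Total = 563.34 + 945.60 + 36 = $1544.94.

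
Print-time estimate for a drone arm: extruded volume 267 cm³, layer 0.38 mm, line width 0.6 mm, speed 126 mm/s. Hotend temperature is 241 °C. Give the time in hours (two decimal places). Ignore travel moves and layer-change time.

Extrusion cross-section = 0.38 × 0.6 = 0.228 mm².
Total extruded path = 267000/0.228 = 1171052.6 mm.
Print-move time = 1171052.6 / 126 = 9294.1 s.
Converting: 9294.1 s = 2.58 hours.

2.58 hours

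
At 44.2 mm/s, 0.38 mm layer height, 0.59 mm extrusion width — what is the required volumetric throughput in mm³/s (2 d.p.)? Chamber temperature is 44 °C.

Bead cross-section = 0.38 × 0.59, so 0.2242 mm².
Volumetric flow = 44.2 × 0.2242 = 9.91 mm³/s.

9.91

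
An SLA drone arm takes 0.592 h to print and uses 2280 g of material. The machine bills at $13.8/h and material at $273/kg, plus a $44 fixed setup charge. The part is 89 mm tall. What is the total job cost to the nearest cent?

Machine cost = 13.8 × 0.592 = $8.1696.
Material cost = 273 × 2280/1000 = $622.44.
Adding setup: 8.1696 + 622.44 + 44 → 674.6096 ≈ $674.61.

$674.61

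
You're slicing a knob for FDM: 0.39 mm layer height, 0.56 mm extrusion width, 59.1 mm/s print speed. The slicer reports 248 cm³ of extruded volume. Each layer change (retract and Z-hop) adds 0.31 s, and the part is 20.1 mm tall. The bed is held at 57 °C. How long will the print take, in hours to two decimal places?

Bead cross-section: 0.39 × 0.56 → 0.2184 mm².
Total extruded path = 248000/0.2184 = 1135531.1 mm.
Time extruding = 1135531.1 / 59.1, so 19213.7 s.
Layers = ⌈20.1/0.39⌉ = 52.
Layer-change overhead = 52 × 0.31, so 16.12 s.
Total = 19213.7 + 16.12 = 19229.82 s = 5.34 hours.

5.34 hours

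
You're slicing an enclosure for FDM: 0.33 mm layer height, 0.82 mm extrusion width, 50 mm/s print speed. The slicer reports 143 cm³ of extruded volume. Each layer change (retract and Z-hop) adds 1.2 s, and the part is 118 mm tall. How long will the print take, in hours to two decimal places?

3.06 hours

Bead cross-section = 0.33 × 0.82, so 0.2706 mm².
Total extruded path = 143000/0.2706 = 528455.3 mm.
Print-move time: 528455.3 / 50 → 10569.1 s.
Layer count = ceil(118 / 0.33) = 358.
Z-hop total = 358 × 1.2 = 429.6 s.
Total = 10569.1 + 429.6 = 10998.7 s = 3.06 hours.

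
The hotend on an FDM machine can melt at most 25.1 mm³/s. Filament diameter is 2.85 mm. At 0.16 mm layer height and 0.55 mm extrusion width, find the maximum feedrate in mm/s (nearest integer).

Extrusion cross-section = 0.16 × 0.55 = 0.088 mm².
Max speed = 25.1 / 0.088 = 285.23 ≈ 285 mm/s.

285 mm/s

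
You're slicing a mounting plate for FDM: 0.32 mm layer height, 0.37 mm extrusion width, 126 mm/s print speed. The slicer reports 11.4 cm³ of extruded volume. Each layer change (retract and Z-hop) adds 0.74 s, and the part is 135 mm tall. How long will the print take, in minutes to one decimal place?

17.9 minutes

Bead cross-section = 0.32 × 0.37, so 0.1184 mm².
Path length: 11400 mm³ / 0.1184 mm² → 96283.8 mm.
Print-move time = 96283.8 / 126, so 764.2 s.
Layer count = ceil(135 / 0.32) = 422.
Layer-change overhead = 422 × 0.74, so 312.28 s.
Altogether 764.2 + 312.28 = 1076.48 s, i.e. 17.9 minutes.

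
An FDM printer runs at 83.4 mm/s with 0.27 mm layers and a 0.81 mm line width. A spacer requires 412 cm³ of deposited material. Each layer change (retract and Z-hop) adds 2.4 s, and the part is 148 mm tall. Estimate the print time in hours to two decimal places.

6.64 hours

Extrusion cross-section = 0.27 × 0.81 = 0.2187 mm².
Toolpath length = 412 cm³ / 0.2187 mm² = 412000 / 0.2187 = 1883859.2 mm.
Print-move time: 1883859.2 / 83.4 → 22588.2 s.
Number of layers: 148 / 0.27 → 549 (rounded up).
Non-print overhead: 549 × 2.4 → 1317.6 s.
Total = 22588.2 + 1317.6 = 23905.8 s = 6.64 hours.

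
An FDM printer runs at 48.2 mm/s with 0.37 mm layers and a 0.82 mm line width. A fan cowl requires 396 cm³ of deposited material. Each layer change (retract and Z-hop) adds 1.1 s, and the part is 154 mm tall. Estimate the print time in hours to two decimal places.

7.65 hours

Extrusion cross-section: 0.37 × 0.82 → 0.3034 mm².
Total extruded path = 396000/0.3034 = 1305207.6 mm.
Print-move time: 1305207.6 / 48.2 → 27079 s.
Layers = ⌈154/0.37⌉ = 417.
Z-hop total = 417 × 1.1 = 458.7 s.
Altogether 27079 + 458.7 = 27537.7 s, i.e. 7.65 hours.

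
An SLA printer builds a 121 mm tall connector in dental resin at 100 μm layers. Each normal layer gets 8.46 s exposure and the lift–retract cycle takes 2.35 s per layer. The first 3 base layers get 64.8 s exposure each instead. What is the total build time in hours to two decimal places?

Layers = ⌈121/0.1⌉ = 1210.
Bottom layers: 3 × (64.8 + 2.35) → 201.45 s.
Remaining layers: 1207 × (8.46 + 2.35) → 13047.67 s.
Sum: 201.45 + 13047.67 = 13249.12 s → 3.68 hours.

3.68 hours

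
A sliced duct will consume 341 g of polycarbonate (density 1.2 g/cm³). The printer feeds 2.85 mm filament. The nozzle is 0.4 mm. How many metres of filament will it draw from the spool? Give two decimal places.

Extruded volume: 341/1.2 = 284.1667 cm³ (284166.7 mm³).
Filament cross-section = π × (2.85/2)² = 6.3794 mm².
L = V/A = 284166.7/6.3794 = 44544.42 mm → 44.54 m.

44.54 m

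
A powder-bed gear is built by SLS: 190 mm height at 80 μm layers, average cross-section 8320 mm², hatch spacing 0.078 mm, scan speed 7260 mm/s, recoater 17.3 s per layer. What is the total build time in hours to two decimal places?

Layer count = ceil(190 / 0.08) = 2375.
Hatch length per layer = 8320 / 0.078, so 106666.7 mm.
Scan time per layer = 106666.7 / 7260 = 14.6924 s.
Time per layer = 14.6924 + 17.3, so 31.9924 s.
Build time = 2375 × 31.9924 = 75981.95 s = 21.11 hours.

21.11 hours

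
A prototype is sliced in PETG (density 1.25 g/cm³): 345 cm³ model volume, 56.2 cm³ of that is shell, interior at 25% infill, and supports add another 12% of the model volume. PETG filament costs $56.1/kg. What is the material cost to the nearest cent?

$11.91

Interior volume = 345 − 56.2 = 288.8 cm³.
Infill volume: 0.25 × 288.8 → 72.2 cm³.
Support = 0.12 × 345, so 41.4 cm³.
Total printed volume: 56.2 + 72.2 + 41.4 → 169.8 cm³.
Mass: 169.8 × 1.25 → 212.25 g.
Cost = 212.25 g / 1000 × $56.1/kg = $11.91.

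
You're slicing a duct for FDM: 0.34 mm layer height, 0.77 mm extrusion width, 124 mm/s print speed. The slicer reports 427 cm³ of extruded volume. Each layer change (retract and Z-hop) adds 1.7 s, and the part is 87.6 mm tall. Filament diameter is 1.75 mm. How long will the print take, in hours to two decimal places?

Extrusion cross-section = 0.34 × 0.77 = 0.2618 mm².
Path length: 427000 mm³ / 0.2618 mm² → 1631016 mm.
Extrusion time = 1631016 / 124 = 13153.4 s.
Layer count = ceil(87.6 / 0.34) = 258.
Layer-change overhead = 258 × 1.7 = 438.6 s.
Total = 13153.4 + 438.6 = 13592 s = 3.78 hours.

3.78 hours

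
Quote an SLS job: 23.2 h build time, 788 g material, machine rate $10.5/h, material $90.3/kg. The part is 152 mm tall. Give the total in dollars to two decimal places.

$314.76

Time charge = 10.5 × 23.2 = $243.60.
Feedstock cost = 90.3 × 788/1000, so $71.1564.
Total = 243.60 + 71.1564 = 314.7564 ≈ $314.76.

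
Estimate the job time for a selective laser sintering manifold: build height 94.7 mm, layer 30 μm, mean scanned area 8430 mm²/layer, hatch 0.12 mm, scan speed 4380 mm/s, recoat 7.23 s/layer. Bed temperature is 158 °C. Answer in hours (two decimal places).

20.41 hours

Number of layers: 94.7 / 0.03 → 3157 (rounded up).
Per-layer scan distance = 8430 / 0.12 = 70250 mm.
Per-layer scan time = 70250 / 4380 = 16.0388 s.
Time per layer: 16.0388 + 7.23 → 23.2688 s.
Build time = 3157 × 23.2688 = 73459.6016 s = 20.41 hours.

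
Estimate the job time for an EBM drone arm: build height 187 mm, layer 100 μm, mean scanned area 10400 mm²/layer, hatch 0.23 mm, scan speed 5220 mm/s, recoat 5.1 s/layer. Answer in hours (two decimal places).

7.15 hours

Number of layers: 187 / 0.1 → 1870 (rounded up).
Hatch length per layer = 10400 / 0.23, so 45217.4 mm.
Per-layer scan time = 45217.4 / 5220 = 8.6623 s.
Layer cycle: 8.6623 + 5.1 → 13.7623 s.
Build time = 1870 × 13.7623 = 25735.501 s = 7.15 hours.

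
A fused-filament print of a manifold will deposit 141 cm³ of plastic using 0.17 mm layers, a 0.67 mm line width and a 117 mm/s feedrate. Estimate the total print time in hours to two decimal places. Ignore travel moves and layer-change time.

2.94 hours

Bead cross-section = 0.17 × 0.67, so 0.1139 mm².
Path length: 141000 mm³ / 0.1139 mm² → 1237928 mm.
Extrusion time = 1237928 / 117 = 10580.6 s.
Converting: 10580.6 s = 2.94 hours.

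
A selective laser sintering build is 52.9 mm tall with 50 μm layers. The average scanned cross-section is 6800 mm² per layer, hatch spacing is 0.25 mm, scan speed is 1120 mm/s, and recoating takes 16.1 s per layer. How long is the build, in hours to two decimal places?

Layer count = ceil(52.9 / 0.05) = 1058.
Per-layer scan distance = 6800 / 0.25, so 27200 mm.
Scan time per layer = 27200 / 1120, so 24.2857 s.
Per-layer time = 24.2857 + 16.1, so 40.3857 s.
1058 layers × 40.3857 s/layer = 42728.0706 s, i.e. 11.87 hours.

11.87 hours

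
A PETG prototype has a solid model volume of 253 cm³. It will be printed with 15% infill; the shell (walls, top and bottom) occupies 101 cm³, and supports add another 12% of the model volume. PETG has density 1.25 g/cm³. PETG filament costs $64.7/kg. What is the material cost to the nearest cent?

Volume inside the shell = 253 − 101, so 152 cm³.
Infill deposited = 0.15 × 152, so 22.8 cm³.
Support = 0.12 × 253 = 30.36 cm³.
Total printed volume = 101 + 22.8 + 30.36 = 154.16 cm³.
Mass = 154.16 × 1.25, so 192.7 g.
At $64.7/kg: 192.7/1000 × 64.7 = $12.47.

$12.47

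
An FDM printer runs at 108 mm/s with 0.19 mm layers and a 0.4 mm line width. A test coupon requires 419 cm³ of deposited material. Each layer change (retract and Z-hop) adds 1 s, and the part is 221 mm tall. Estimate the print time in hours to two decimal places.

Extrusion cross-section = 0.19 × 0.4 = 0.076 mm².
Total extruded path = 419000/0.076 = 5513157.9 mm.
Extrusion time = 5513157.9 / 108, so 51047.8 s.
Layers = ⌈221/0.19⌉ = 1164.
Non-print overhead: 1164 × 1 → 1164 s.
Total = 51047.8 + 1164 = 52211.8 s = 14.50 hours.

14.50 hours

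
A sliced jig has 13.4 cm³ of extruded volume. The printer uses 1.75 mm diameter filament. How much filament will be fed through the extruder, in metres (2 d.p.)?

5.57 m

A = π r² = π × 0.875² = 2.4053 mm².
L = 13400 mm³ / 2.4053 mm² = 5571.03 mm, i.e. 5.57 m.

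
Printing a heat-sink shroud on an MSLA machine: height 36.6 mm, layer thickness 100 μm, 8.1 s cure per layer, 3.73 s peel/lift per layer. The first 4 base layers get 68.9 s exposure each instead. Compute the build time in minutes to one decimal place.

76.2 minutes

Number of layers: 36.6 / 0.1 → 366 (rounded up).
Base layers = 4 × (68.9 + 3.73), so 290.52 s.
Remaining layers = 362 × (8.1 + 3.73), so 4282.46 s.
Sum: 290.52 + 4282.46 = 4572.98 s → 76.2 minutes.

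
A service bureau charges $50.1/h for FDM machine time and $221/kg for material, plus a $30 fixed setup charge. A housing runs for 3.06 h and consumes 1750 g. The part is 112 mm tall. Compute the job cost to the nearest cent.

$570.06

Machine-time cost = 50.1 × 3.06 = $153.306.
Material charge = 221 × 1750/1000, so $386.75.
Total = 153.306 + 386.75 + 30 = 570.056 ≈ $570.06.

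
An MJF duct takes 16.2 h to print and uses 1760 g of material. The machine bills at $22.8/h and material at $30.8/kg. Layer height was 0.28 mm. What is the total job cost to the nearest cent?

$423.57

Machine cost: 22.8 × 16.2 → $369.36.
Feedstock cost: 30.8 × 1760/1000 → $54.208.
Total = 369.36 + 54.208 = 423.568 ≈ $423.57.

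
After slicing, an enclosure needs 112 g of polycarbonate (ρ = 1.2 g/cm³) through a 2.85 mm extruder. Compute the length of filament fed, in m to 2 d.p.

Volume = 112 g / 1.2 g·cm⁻³ = 93.3333 cm³ = 93333.3 mm³.
Filament cross-section = π × (2.85/2)² = 6.3794 mm².
L = V/A = 93333.3/6.3794 = 14630.42 mm → 14.63 m.

14.63 m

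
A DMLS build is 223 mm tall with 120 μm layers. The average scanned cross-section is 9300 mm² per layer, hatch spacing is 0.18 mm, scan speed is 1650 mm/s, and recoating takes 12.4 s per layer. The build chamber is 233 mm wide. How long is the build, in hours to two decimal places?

Layers = ⌈223/0.12⌉ = 1859.
Per-layer scan distance = 9300 / 0.18, so 51666.7 mm.
Per-layer scan time: 51666.7 / 1650 → 31.3132 s.
Layer cycle = 31.3132 + 12.4, so 43.7132 s.
Build time = 1859 × 43.7132 = 81262.8388 s = 22.57 hours.

22.57 hours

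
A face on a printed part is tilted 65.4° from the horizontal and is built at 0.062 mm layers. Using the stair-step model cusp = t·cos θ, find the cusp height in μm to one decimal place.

25.8 μm

cos(65.4°) = 0.4163, so cusp = 0.062 × 0.4163 = 0.025811 mm → 25.8 μm.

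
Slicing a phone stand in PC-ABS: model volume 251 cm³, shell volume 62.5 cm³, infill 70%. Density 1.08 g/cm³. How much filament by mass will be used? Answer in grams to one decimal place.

210.0 g

Infill region = 251 − 62.5, so 188.5 cm³.
Deposited infill = 0.70 × 188.5, so 131.95 cm³.
Total extruded: 62.5 + 131.95 → 194.45 cm³.
Mass = 194.45 × 1.08 = 210.006 g.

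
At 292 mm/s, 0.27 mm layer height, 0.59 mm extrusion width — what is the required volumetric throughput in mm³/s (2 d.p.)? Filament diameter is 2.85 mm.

46.52

Bead cross-section: 0.27 × 0.59 → 0.1593 mm².
Volumetric flow = 292 × 0.1593 = 46.52 mm³/s.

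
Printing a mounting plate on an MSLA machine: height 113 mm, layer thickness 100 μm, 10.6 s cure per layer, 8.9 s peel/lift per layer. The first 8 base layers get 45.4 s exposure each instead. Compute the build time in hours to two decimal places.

Number of layers: 113 / 0.1 → 1130 (rounded up).
Base layers = 8 × (45.4 + 8.9) = 434.4 s.
Regular layers = 1122 × (10.6 + 8.9) = 21879 s.
Sum: 434.4 + 21879 = 22313.4 s → 6.20 hours.

6.20 hours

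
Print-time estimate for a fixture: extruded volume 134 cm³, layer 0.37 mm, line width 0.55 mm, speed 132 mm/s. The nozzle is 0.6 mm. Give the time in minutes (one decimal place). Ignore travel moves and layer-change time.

Line area = 0.37 × 0.55, so 0.2035 mm².
Path length: 134000 mm³ / 0.2035 mm² → 658476.7 mm.
Extrusion time = 658476.7 / 132 = 4988.5 s.
In the requested units: 4988.5 s = 83.1 minutes.

83.1 minutes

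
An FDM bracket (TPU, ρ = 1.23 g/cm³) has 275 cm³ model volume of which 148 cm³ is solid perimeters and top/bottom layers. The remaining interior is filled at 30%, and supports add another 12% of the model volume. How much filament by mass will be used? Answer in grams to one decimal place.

269.5 g

Volume inside the shell = 275 − 148 = 127 cm³.
Infill volume = 0.30 × 127, so 38.1 cm³.
Support: 0.12 × 275 → 33 cm³.
Total printed volume = 148 + 38.1 + 33 = 219.1 cm³.
Mass: 219.1 × 1.23 → 269.493 g.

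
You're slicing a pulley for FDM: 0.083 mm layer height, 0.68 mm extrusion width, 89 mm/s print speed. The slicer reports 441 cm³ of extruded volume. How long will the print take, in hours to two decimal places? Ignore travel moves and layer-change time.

Line area = 0.083 × 0.68 = 0.05644 mm².
Toolpath length = 441 cm³ / 0.05644 mm² = 441000 / 0.05644 = 7813607.4 mm.
Extrusion time: 7813607.4 / 89 → 87793.3 s.
Converting: 87793.3 s = 24.39 hours.

24.39 hours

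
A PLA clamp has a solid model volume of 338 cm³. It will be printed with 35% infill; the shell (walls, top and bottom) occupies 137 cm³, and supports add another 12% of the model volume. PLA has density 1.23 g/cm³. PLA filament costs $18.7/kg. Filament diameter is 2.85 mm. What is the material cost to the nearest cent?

$5.70

Volume inside the shell: 338 − 137 → 201 cm³.
Infill volume = 0.35 × 201 = 70.35 cm³.
Support = 0.12 × 338 = 40.56 cm³.
Total printed volume = 137 + 70.35 + 40.56, so 247.91 cm³.
Mass = 247.91 × 1.23 = 304.9293 g.
At $18.7/kg: 304.9293/1000 × 18.7 = $5.70.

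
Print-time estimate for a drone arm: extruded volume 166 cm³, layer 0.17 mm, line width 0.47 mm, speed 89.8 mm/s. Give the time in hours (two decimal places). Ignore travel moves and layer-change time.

6.43 hours

Line area = 0.17 × 0.47 = 0.0799 mm².
Total extruded path = 166000/0.0799 = 2077597 mm.
Extrusion time = 2077597 / 89.8, so 23135.8 s.
23135.8 s = 6.43 hours.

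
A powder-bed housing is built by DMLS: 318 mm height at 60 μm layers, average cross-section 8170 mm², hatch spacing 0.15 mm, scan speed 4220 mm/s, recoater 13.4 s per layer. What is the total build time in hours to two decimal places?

Number of layers: 318 / 0.06 → 5300 (rounded up).
Per-layer scan distance = 8170 / 0.15 = 54466.7 mm.
Per-layer scan time = 54466.7 / 4220, so 12.9068 s.
Layer cycle: 12.9068 + 13.4 → 26.3068 s.
Total: 5300 × 26.3068 s = 139426.04 s → 38.73 hours.

38.73 hours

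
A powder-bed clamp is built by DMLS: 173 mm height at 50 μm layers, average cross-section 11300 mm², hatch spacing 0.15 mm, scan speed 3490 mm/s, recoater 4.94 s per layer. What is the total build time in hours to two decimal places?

25.49 hours

Number of layers: 173 / 0.05 → 3460 (rounded up).
Scan path per layer = 11300 / 0.15 = 75333.3 mm.
Per-layer scan time: 75333.3 / 3490 → 21.5855 s.
Layer cycle = 21.5855 + 4.94, so 26.5255 s.
3460 layers × 26.5255 s/layer = 91778.23 s, i.e. 25.49 hours.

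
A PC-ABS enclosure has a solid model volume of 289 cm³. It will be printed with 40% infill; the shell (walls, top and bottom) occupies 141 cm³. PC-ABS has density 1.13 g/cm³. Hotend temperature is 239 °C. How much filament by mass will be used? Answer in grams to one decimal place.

Interior volume: 289 − 141 → 148 cm³.
Infill deposited = 0.40 × 148 = 59.2 cm³.
Deposited volume: 141 + 59.2 → 200.2 cm³.
Mass: 200.2 × 1.13 → 226.226 g.

226.2 g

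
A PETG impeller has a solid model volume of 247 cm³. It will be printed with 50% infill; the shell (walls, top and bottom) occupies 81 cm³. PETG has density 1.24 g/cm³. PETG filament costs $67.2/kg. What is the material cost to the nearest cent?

$13.67

Volume inside the shell = 247 − 81, so 166 cm³.
Infill deposited = 0.50 × 166, so 83 cm³.
Total printed volume: 81 + 83 → 164 cm³.
Mass: 164 × 1.24 → 203.36 g.
At $67.2/kg: 203.36/1000 × 67.2 = $13.67.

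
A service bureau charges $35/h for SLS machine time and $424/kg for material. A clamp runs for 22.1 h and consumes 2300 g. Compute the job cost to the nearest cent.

Time charge = 35 × 22.1 = $773.50.
Material cost = 424 × 2300/1000 = $975.20.
Total = 773.50 + 975.20 = $1748.70.

$1748.70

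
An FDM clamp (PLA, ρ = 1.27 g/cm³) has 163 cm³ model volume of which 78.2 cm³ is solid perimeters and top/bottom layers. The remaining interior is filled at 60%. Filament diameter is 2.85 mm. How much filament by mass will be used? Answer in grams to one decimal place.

Volume inside the shell: 163 − 78.2 → 84.8 cm³.
Deposited infill: 0.60 × 84.8 → 50.88 cm³.
Total printed volume = 78.2 + 50.88 = 129.08 cm³.
Mass = 129.08 × 1.27, so 163.9316 g.

163.9 g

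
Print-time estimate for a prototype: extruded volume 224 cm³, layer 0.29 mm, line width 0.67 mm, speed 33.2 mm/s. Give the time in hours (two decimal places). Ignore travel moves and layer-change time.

Bead cross-section = 0.29 × 0.67 = 0.1943 mm².
Toolpath length = 224 cm³ / 0.1943 mm² = 224000 / 0.1943 = 1152856.4 mm.
Print-move time: 1152856.4 / 33.2 → 34724.6 s.
Converting: 34724.6 s = 9.65 hours.

9.65 hours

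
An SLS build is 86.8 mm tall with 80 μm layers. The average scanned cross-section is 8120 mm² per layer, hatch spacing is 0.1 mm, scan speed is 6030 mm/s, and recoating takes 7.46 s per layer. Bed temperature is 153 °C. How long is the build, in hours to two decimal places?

6.31 hours

Layer count = ceil(86.8 / 0.08) = 1085.
Scan path per layer: 8120 / 0.1 → 81200 mm.
Scan time per layer = 81200 / 6030 = 13.466 s.
Layer cycle: 13.466 + 7.46 → 20.926 s.
1085 layers × 20.926 s/layer = 22704.71 s, i.e. 6.31 hours.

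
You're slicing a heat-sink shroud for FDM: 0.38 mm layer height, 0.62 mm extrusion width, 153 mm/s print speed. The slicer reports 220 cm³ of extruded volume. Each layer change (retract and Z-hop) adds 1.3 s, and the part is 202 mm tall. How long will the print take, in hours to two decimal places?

1.89 hours

Extrusion cross-section = 0.38 × 0.62, so 0.2356 mm².
Toolpath length = 220 cm³ / 0.2356 mm² = 220000 / 0.2356 = 933786.1 mm.
Print-move time: 933786.1 / 153 → 6103.2 s.
Number of layers: 202 / 0.38 → 532 (rounded up).
Z-hop total: 532 × 1.3 → 691.6 s.
Altogether 6103.2 + 691.6 = 6794.8 s, i.e. 1.89 hours.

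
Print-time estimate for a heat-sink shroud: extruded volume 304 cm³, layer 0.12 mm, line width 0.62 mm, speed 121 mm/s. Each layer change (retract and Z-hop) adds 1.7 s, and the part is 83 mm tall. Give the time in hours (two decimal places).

Line area: 0.12 × 0.62 → 0.0744 mm².
Total extruded path = 304000/0.0744 = 4086021.5 mm.
Print-move time: 4086021.5 / 121 → 33768.8 s.
Number of layers: 83 / 0.12 → 692 (rounded up).
Non-print overhead = 692 × 1.7, so 1176.4 s.
Altogether 33768.8 + 1176.4 = 34945.2 s, i.e. 9.71 hours.

9.71 hours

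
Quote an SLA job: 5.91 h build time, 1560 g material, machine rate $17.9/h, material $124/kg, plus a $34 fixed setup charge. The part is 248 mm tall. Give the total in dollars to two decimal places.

$333.23

Machine-time cost = 17.9 × 5.91 = $105.789.
Material charge = 124 × 1560/1000 = $193.44.
Total = 105.789 + 193.44 + 34 = 333.229 ≈ $333.23.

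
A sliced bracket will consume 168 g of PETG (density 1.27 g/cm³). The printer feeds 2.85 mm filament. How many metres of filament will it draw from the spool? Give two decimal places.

Volume = 168 g / 1.27 g·cm⁻³ = 132.2835 cm³ = 132283.5 mm³.
Filament cross-section = π × (2.85/2)² = 6.3794 mm².
L = V/A = 132283.5/6.3794 = 20736.04 mm → 20.74 m.

20.74 m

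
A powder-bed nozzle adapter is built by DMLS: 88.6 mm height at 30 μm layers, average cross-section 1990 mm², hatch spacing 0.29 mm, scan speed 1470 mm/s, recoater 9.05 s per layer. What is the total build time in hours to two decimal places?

Number of layers: 88.6 / 0.03 → 2954 (rounded up).
Hatch length per layer = 1990 / 0.29 = 6862.1 mm.
Scan time per layer = 6862.1 / 1470, so 4.6681 s.
Per-layer time: 4.6681 + 9.05 → 13.7181 s.
Build time = 2954 × 13.7181 = 40523.2674 s = 11.26 hours.

11.26 hours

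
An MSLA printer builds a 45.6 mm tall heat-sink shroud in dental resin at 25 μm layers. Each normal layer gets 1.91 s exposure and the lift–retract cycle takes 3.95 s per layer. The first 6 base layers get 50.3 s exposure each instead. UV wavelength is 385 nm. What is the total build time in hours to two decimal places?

Layers = ⌈45.6/0.025⌉ = 1824.
Bottom layers: 6 × (50.3 + 3.95) → 325.5 s.
Remaining layers: 1818 × (1.91 + 3.95) → 10653.48 s.
Sum: 325.5 + 10653.48 = 10978.98 s → 3.05 hours.

3.05 hours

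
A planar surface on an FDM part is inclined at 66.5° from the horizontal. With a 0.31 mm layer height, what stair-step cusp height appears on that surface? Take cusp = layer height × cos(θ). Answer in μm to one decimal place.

123.6 μm

Cusp = layer height × cos(66.5°) = 0.31 × 0.3987 = 0.123597 mm = 123.6 μm.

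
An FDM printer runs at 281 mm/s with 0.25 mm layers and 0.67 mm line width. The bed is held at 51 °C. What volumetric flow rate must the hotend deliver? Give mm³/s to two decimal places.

47.07

Extrusion cross-section = 0.25 × 0.67, so 0.1675 mm².
Volumetric flow = 281 × 0.1675 = 47.07 mm³/s.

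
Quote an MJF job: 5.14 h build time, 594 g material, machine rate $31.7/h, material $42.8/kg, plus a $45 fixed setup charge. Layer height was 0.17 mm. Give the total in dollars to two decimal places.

$233.36

Machine cost = 31.7 × 5.14, so $162.938.
Material cost = 42.8 × 594/1000, so $25.4232.
Adding setup: 162.938 + 25.4232 + 45 → 233.3612 ≈ $233.36.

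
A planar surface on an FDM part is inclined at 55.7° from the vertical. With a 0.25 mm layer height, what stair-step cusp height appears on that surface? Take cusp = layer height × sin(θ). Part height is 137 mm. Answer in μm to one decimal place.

206.5 μm

h_c = t·sin θ = 0.25 × 0.8261 = 0.206525 mm (206.5 μm).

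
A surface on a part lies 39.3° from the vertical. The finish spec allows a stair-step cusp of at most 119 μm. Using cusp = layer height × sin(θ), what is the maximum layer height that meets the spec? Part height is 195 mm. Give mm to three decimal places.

t = h_c / sin θ = 0.119 / 0.6334 = 0.188 mm.

0.188 mm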